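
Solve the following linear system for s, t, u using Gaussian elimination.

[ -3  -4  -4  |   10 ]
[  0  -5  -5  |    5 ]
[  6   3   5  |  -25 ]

Forward elimination on [A|b]:
R3 <- R3 - (-2)*R1:  [  0  -5  -3  -5 ]
R3 <- R3 - (1)*R2:  [   0    0    2  -10 ]
Row echelon form:
[ -3  -4  -4  |   10 ]
[  0  -5  -5  |    5 ]
[  0   0   2  |  -10 ]
Back-substitution:
u = (-10) / 2 = -5
t = (5 - (-5)*(-5)) / -5 = 4
s = (10 - (-4)*(4) - (-4)*(-5)) / -3 = -2

(-2, 4, -5)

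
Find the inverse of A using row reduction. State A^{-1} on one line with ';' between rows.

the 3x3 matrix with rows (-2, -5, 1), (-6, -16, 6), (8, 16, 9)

inverse = [-120 61/2 -7; 51 -13 3; 16 -4 1]

Gauss-Jordan on [A | I]:
R1 <- (1/-2)*R1:  [    1   5/2  -1/2  |  -1/2     0     0 ]
R2 <- R2 - (-6)*R1:  [  0  -1   3  |  -3   1   0 ]
R3 <- R3 - (8)*R1:  [  0  -4  13  |   4   0   1 ]
R2 <- (1/-1)*R2:  [  0   1  -3  |   3  -1   0 ]
R1 <- R1 - (5/2)*R2:  [   1    0    7  |   -8  5/2    0 ]
R3 <- R3 - (-4)*R2:  [  0   0   1  |  16  -4   1 ]
R1 <- R1 - (7)*R3:  [    1     0     0  |  -120  61/2    -7 ]
R2 <- R2 - (-3)*R3:  [   0    1    0  |   51  -13    3 ]
Right block of [I | A^{-1}] is the inverse:
[ -120  61/2  -7 ]
[   51   -13   3 ]
[   16    -4   1 ]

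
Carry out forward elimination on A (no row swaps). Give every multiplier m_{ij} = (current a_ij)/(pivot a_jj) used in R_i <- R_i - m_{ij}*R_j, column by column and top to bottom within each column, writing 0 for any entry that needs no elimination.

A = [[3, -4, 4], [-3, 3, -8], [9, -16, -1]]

Forward elimination:
R2 <- R2 - (-1)*R1:  [  0  -1  -4 ]
R3 <- R3 - (3)*R1:  [   0   -4  -13 ]
R3 <- R3 - (4)*R2:  [ 0  0  3 ]
Multipliers (in order of application): m_{21} = -1, m_{31} = 3, m_{32} = 4

multipliers: -1, 3, 4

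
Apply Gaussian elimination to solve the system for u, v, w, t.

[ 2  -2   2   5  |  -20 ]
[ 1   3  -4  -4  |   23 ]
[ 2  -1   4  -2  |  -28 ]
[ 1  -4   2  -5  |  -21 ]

Forward elimination on [A|b]:
R2 <- R2 - (1/2)*R1:  [     0      4     -5  -13/2     33 ]
R3 <- R3 - (1)*R1:  [  0   1   2  -7  -8 ]
R4 <- R4 - (1/2)*R1:  [     0     -3      1  -15/2    -11 ]
R3 <- R3 - (1/4)*R2:  [     0      0   13/4  -43/8  -65/4 ]
R4 <- R4 - (-3/4)*R2:  [     0      0  -11/4  -99/8   55/4 ]
R4 <- R4 - (-11/13)*R3:  [       0        0        0  -220/13        0 ]
Row echelon form:
[ 2  -2     2        5  |    -20 ]
[ 0   4    -5    -13/2  |     33 ]
[ 0   0  13/4    -43/8  |  -65/4 ]
[ 0   0     0  -220/13  |      0 ]
Back-substitution:
t = (0) / (-220/13) = 0
w = (-65/4 - (-43/8)*(0)) / (13/4) = -5
v = (33 - (-5)*(-5) - (-13/2)*(0)) / 4 = 2
u = (-20 - (-2)*(2) - (2)*(-5) - (5)*(0)) / 2 = -3

(-3, 2, -5, 0)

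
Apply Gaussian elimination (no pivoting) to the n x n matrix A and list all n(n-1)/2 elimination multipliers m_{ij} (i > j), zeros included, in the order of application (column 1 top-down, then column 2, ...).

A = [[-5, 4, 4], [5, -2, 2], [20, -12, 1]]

Forward elimination:
R2 <- R2 - (-1)*R1:  [ 0  2  6 ]
R3 <- R3 - (-4)*R1:  [  0   4  17 ]
R3 <- R3 - (2)*R2:  [ 0  0  5 ]
Multipliers (in order of application): m_{21} = -1, m_{31} = -4, m_{32} = 2

multipliers: -1, -4, 2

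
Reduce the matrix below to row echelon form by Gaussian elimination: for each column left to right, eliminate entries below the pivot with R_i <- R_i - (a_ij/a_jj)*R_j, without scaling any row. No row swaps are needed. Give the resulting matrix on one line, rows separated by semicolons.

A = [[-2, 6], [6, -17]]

Forward elimination:
R2 <- R2 - (-3)*R1:  [ 0  1 ]
Row echelon form:
[ -2  6 ]
[  0  1 ]

REF = [-2 6; 0 1]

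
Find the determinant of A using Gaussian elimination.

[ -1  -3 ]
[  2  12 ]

Forward elimination:
R2 <- R2 - (-2)*R1:  [ 0  6 ]
Upper-triangular form:
[ -1  -3 ]
[  0   6 ]
det(A) = (-1)^0 * (-1) * (6) = -6  (0 row swaps -> sign +1)

det(A) = -6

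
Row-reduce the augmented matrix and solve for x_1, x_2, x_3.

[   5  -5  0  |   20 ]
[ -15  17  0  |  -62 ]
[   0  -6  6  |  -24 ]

(3, -1, -5)

Forward elimination on [A|b]:
R2 <- R2 - (-3)*R1:  [  0   2   0  -2 ]
R3 <- R3 - (-3)*R2:  [   0    0    6  -30 ]
Row echelon form:
[ 5  -5  0  |   20 ]
[ 0   2  0  |   -2 ]
[ 0   0  6  |  -30 ]
Back-substitution:
x_3 = (-30) / 6 = -5
x_2 = (-2) / 2 = -1
x_1 = (20 - (-5)*(-1)) / 5 = 3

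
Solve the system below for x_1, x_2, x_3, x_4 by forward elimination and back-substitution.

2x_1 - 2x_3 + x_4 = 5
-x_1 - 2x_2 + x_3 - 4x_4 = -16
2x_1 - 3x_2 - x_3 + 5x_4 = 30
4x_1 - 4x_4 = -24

Forward elimination on [A|b]:
R2 <- R2 - (-1/2)*R1:  [     0     -2      0   -7/2  -27/2 ]
R3 <- R3 - (1)*R1:  [  0  -3   1   4  25 ]
R4 <- R4 - (2)*R1:  [   0    0    4   -6  -34 ]
R3 <- R3 - (3/2)*R2:  [     0      0      1   37/4  181/4 ]
R4 <- R4 - (4)*R3:  [    0     0     0   -43  -215 ]
Row echelon form:
[ 2   0  -2     1  |      5 ]
[ 0  -2   0  -7/2  |  -27/2 ]
[ 0   0   1  37/4  |  181/4 ]
[ 0   0   0   -43  |   -215 ]
Back-substitution:
x_4 = (-215) / -43 = 5
x_3 = (181/4 - (37/4)*(5)) / 1 = -1
x_2 = (-27/2 - (-7/2)*(5)) / -2 = -2
x_1 = (5 - (-2)*(-1) - (1)*(5)) / 2 = -1

(-1, -2, -1, 5)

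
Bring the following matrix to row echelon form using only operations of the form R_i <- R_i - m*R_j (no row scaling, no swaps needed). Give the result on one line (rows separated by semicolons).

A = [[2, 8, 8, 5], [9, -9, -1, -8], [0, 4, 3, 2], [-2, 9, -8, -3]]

REF = [2 8 8 5; 0 -45 -37 -61/2; 0 0 -13/45 -32/45; 0 0 0 647/26]

Forward elimination:
R2 <- R2 - (9/2)*R1:  [     0    -45    -37  -61/2 ]
R4 <- R4 - (-1)*R1:  [  0  17   0   2 ]
R3 <- R3 - (-4/45)*R2:  [      0       0  -13/45  -32/45 ]
R4 <- R4 - (-17/45)*R2:  [       0        0  -629/45  -857/90 ]
R4 <- R4 - (629/13)*R3:  [      0       0       0  647/26 ]
Row echelon form:
[ 2    8       8       5 ]
[ 0  -45     -37   -61/2 ]
[ 0    0  -13/45  -32/45 ]
[ 0    0       0  647/26 ]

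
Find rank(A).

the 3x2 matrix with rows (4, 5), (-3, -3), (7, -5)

Row reduction:
R2 <- R2 - (-3/4)*R1:  [   0  3/4 ]
R3 <- R3 - (7/4)*R1:  [     0  -55/4 ]
R3 <- R3 - (-55/3)*R2:  [ 0  0 ]
Row echelon form:
[ 4    5 ]
[ 0  3/4 ]
[ 0    0 ]
Nonzero rows / pivot columns: 2

rank(A) = 2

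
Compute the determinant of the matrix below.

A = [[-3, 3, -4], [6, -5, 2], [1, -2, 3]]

Forward elimination:
R2 <- R2 - (-2)*R1:  [  0   1  -6 ]
R3 <- R3 - (-1/3)*R1:  [   0   -1  5/3 ]
R3 <- R3 - (-1)*R2:  [     0      0  -13/3 ]
Upper-triangular form:
[ -3  3     -4 ]
[  0  1     -6 ]
[  0  0  -13/3 ]
det(A) = (-1)^0 * (-3) * (1) * (-13/3) = 13  (0 row swaps -> sign +1)

det(A) = 13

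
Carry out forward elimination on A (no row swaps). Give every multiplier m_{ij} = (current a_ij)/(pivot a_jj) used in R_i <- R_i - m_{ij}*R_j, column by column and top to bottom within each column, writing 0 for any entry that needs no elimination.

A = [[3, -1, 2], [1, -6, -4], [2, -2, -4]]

Forward elimination:
R2 <- R2 - (1/3)*R1:  [     0  -17/3  -14/3 ]
R3 <- R3 - (2/3)*R1:  [     0   -4/3  -16/3 ]
R3 <- R3 - (4/17)*R2:  [      0       0  -72/17 ]
Multipliers (in order of application): m_{21} = 1/3, m_{31} = 2/3, m_{32} = 4/17

multipliers: 1/3, 2/3, 4/17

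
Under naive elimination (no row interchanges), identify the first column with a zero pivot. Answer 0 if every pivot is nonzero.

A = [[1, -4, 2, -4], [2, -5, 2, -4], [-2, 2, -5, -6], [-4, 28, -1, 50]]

first zero-pivot column = 4

Naive forward elimination:
R2 <- R2 - (2)*R1:  [  0   3  -2   4 ]
R3 <- R3 - (-2)*R1:  [   0   -6   -1  -14 ]
R4 <- R4 - (-4)*R1:  [  0  12   7  34 ]
R3 <- R3 - (-2)*R2:  [  0   0  -5  -6 ]
R4 <- R4 - (4)*R2:  [  0   0  15  18 ]
R4 <- R4 - (-3)*R3:  [ 0  0  0  0 ]
Matrix at this point:
[ 1  -4   2  -4 ]
[ 0   3  -2   4 ]
[ 0   0  -5  -6 ]
[ 0   0   0   0 ]
Pivot entry (4,4) in the last row is zero and there are no rows below to swap with -> zero pivot in column 4 (A is singular).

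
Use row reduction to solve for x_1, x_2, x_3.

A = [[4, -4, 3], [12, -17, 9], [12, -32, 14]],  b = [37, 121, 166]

(5, -2, 3)

Forward elimination on [A|b]:
R2 <- R2 - (3)*R1:  [  0  -5   0  10 ]
R3 <- R3 - (3)*R1:  [   0  -20    5   55 ]
R3 <- R3 - (4)*R2:  [  0   0   5  15 ]
Row echelon form:
[ 4  -4  3  |  37 ]
[ 0  -5  0  |  10 ]
[ 0   0  5  |  15 ]
Back-substitution:
x_3 = (15) / 5 = 3
x_2 = (10) / -5 = -2
x_1 = (37 - (-4)*(-2) - (3)*(3)) / 4 = 5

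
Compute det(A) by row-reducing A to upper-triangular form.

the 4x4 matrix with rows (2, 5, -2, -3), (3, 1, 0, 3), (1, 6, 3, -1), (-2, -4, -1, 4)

det(A) = -307

Forward elimination:
R2 <- R2 - (3/2)*R1:  [     0  -13/2      3   15/2 ]
R3 <- R3 - (1/2)*R1:  [   0  7/2    4  1/2 ]
R4 <- R4 - (-1)*R1:  [  0   1  -3   1 ]
R3 <- R3 - (-7/13)*R2:  [     0      0  73/13  59/13 ]
R4 <- R4 - (-2/13)*R2:  [      0       0  -33/13   28/13 ]
R4 <- R4 - (-33/73)*R3:  [      0       0       0  307/73 ]
Upper-triangular form:
[ 2      5     -2      -3 ]
[ 0  -13/2      3    15/2 ]
[ 0      0  73/13   59/13 ]
[ 0      0      0  307/73 ]
det(A) = (-1)^0 * (2) * (-13/2) * (73/13) * (307/73) = -307  (0 row swaps -> sign +1)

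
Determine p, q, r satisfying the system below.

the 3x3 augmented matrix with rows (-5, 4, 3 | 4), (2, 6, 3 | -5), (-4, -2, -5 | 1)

Forward elimination on [A|b]:
R2 <- R2 - (-2/5)*R1:  [     0   38/5   21/5  -17/5 ]
R3 <- R3 - (4/5)*R1:  [     0  -26/5  -37/5  -11/5 ]
R3 <- R3 - (-13/19)*R2:  [      0       0  -86/19  -86/19 ]
Row echelon form:
[ -5     4       3  |       4 ]
[  0  38/5    21/5  |   -17/5 ]
[  0     0  -86/19  |  -86/19 ]
Back-substitution:
r = (-86/19) / (-86/19) = 1
q = (-17/5 - (21/5)*(1)) / (38/5) = -1
p = (4 - (4)*(-1) - (3)*(1)) / -5 = -1

(-1, -1, 1)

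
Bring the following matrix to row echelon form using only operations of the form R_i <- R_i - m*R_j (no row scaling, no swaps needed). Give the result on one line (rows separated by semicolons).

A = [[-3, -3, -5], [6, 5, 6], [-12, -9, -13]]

REF = [-3 -3 -5; 0 -1 -4; 0 0 -5]

Forward elimination:
R2 <- R2 - (-2)*R1:  [  0  -1  -4 ]
R3 <- R3 - (4)*R1:  [ 0  3  7 ]
R3 <- R3 - (-3)*R2:  [  0   0  -5 ]
Row echelon form:
[ -3  -3  -5 ]
[  0  -1  -4 ]
[  0   0  -5 ]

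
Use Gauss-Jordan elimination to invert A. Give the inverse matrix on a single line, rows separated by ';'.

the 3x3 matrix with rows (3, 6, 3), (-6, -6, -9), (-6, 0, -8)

Gauss-Jordan on [A | I]:
R1 <- (1/3)*R1:  [   1    2    1  |  1/3    0    0 ]
R2 <- R2 - (-6)*R1:  [  0   6  -3  |   2   1   0 ]
R3 <- R3 - (-6)*R1:  [  0  12  -2  |   2   0   1 ]
R2 <- (1/6)*R2:  [    0     1  -1/2  |   1/3   1/6     0 ]
R1 <- R1 - (2)*R2:  [    1     0     2  |  -1/3  -1/3     0 ]
R3 <- R3 - (12)*R2:  [  0   0   4  |  -2  -2   1 ]
R3 <- (1/4)*R3:  [    0     0     1  |  -1/2  -1/2   1/4 ]
R1 <- R1 - (2)*R3:  [    1     0     0  |   2/3   2/3  -1/2 ]
R2 <- R2 - (-1/2)*R3:  [     0      1      0  |   1/12  -1/12    1/8 ]
Right block of [I | A^{-1}] is the inverse:
[  2/3    2/3  -1/2 ]
[ 1/12  -1/12   1/8 ]
[ -1/2   -1/2   1/4 ]

inverse = [2/3 2/3 -1/2; 1/12 -1/12 1/8; -1/2 -1/2 1/4]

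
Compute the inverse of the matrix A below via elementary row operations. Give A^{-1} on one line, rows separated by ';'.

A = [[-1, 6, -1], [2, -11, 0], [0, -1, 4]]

Gauss-Jordan on [A | I]:
R1 <- (1/-1)*R1:  [  1  -6   1  |  -1   0   0 ]
R2 <- R2 - (2)*R1:  [  0   1  -2  |   2   1   0 ]
R1 <- R1 - (-6)*R2:  [   1    0  -11  |   11    6    0 ]
R3 <- R3 - (-1)*R2:  [ 0  0  2  |  2  1  1 ]
R3 <- (1/2)*R3:  [   0    0    1  |    1  1/2  1/2 ]
R1 <- R1 - (-11)*R3:  [    1     0     0  |    22  23/2  11/2 ]
R2 <- R2 - (-2)*R3:  [ 0  1  0  |  4  2  1 ]
Right block of [I | A^{-1}] is the inverse:
[ 22  23/2  11/2 ]
[  4     2     1 ]
[  1   1/2   1/2 ]

inverse = [22 23/2 11/2; 4 2 1; 1 1/2 1/2]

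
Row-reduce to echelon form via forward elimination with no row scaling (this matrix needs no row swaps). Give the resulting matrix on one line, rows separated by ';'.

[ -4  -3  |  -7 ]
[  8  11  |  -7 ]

Forward elimination:
R2 <- R2 - (-2)*R1:  [   0    5  -21 ]
Row echelon form:
[ -4  -3  |   -7 ]
[  0   5  |  -21 ]

REF = [-4 -3 -7; 0 5 -21]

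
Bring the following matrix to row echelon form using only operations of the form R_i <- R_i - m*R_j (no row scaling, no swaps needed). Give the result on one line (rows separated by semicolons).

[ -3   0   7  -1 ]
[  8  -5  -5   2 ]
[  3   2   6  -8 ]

REF = [-3 0 7 -1; 0 -5 41/3 -2/3; 0 0 277/15 -139/15]

Forward elimination:
R2 <- R2 - (-8/3)*R1:  [    0    -5  41/3  -2/3 ]
R3 <- R3 - (-1)*R1:  [  0   2  13  -9 ]
R3 <- R3 - (-2/5)*R2:  [       0        0   277/15  -139/15 ]
Row echelon form:
[ -3   0       7       -1 ]
[  0  -5    41/3     -2/3 ]
[  0   0  277/15  -139/15 ]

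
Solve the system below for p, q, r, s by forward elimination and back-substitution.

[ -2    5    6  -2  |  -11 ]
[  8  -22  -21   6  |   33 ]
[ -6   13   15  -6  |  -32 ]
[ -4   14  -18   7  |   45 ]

Forward elimination on [A|b]:
R2 <- R2 - (-4)*R1:  [   0   -2    3   -2  -11 ]
R3 <- R3 - (3)*R1:  [  0  -2  -3   0   1 ]
R4 <- R4 - (2)*R1:  [   0    4  -30   11   67 ]
R3 <- R3 - (1)*R2:  [  0   0  -6   2  12 ]
R4 <- R4 - (-2)*R2:  [   0    0  -24    7   45 ]
R4 <- R4 - (4)*R3:  [  0   0   0  -1  -3 ]
Row echelon form:
[ -2   5   6  -2  |  -11 ]
[  0  -2   3  -2  |  -11 ]
[  0   0  -6   2  |   12 ]
[  0   0   0  -1  |   -3 ]
Back-substitution:
s = (-3) / -1 = 3
r = (12 - (2)*(3)) / -6 = -1
q = (-11 - (3)*(-1) - (-2)*(3)) / -2 = 1
p = (-11 - (5)*(1) - (6)*(-1) - (-2)*(3)) / -2 = 2

(2, 1, -1, 3)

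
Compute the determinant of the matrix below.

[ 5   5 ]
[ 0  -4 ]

Forward elimination:
Upper-triangular form:
[ 5   5 ]
[ 0  -4 ]
det(A) = (-1)^0 * (5) * (-4) = -20  (0 row swaps -> sign +1)

det(A) = -20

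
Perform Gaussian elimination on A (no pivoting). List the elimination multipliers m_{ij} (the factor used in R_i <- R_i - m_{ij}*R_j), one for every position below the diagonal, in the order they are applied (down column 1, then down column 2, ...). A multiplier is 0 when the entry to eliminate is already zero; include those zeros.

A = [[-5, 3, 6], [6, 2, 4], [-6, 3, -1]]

Forward elimination:
R2 <- R2 - (-6/5)*R1:  [    0  28/5  56/5 ]
R3 <- R3 - (6/5)*R1:  [     0   -3/5  -41/5 ]
R3 <- R3 - (-3/28)*R2:  [  0   0  -7 ]
Multipliers (in order of application): m_{21} = -6/5, m_{31} = 6/5, m_{32} = -3/28

multipliers: -6/5, 6/5, -3/28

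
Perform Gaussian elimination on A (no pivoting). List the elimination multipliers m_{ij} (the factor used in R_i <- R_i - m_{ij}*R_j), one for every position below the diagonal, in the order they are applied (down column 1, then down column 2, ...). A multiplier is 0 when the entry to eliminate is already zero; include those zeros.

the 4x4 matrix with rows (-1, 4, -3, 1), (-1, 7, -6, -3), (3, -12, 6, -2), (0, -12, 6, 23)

multipliers: 1, -3, 0, 0, -4, 2

Forward elimination:
R2 <- R2 - (1)*R1:  [  0   3  -3  -4 ]
R3 <- R3 - (-3)*R1:  [  0   0  -3   1 ]
R4: entry in column 1 is already 0 -> m_{41} = 0 (no row operation needed)
R3: entry in column 2 is already 0 -> m_{32} = 0 (no row operation needed)
R4 <- R4 - (-4)*R2:  [  0   0  -6   7 ]
R4 <- R4 - (2)*R3:  [ 0  0  0  5 ]
Multipliers (in order of application): m_{21} = 1, m_{31} = -3, m_{41} = 0, m_{32} = 0, m_{42} = -4, m_{43} = 2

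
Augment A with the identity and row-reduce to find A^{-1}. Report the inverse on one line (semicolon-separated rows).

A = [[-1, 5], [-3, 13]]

inverse = [13/2 -5/2; 3/2 -1/2]

Gauss-Jordan on [A | I]:
R1 <- (1/-1)*R1:  [  1  -5  |  -1   0 ]
R2 <- R2 - (-3)*R1:  [  0  -2  |  -3   1 ]
R2 <- (1/-2)*R2:  [    0     1  |   3/2  -1/2 ]
R1 <- R1 - (-5)*R2:  [    1     0  |  13/2  -5/2 ]
Right block of [I | A^{-1}] is the inverse:
[ 13/2  -5/2 ]
[  3/2  -1/2 ]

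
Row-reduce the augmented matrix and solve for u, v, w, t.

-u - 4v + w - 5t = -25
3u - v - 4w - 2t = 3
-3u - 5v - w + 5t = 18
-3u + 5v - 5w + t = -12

Forward elimination on [A|b]:
R2 <- R2 - (-3)*R1:  [   0  -13   -1  -17  -72 ]
R3 <- R3 - (3)*R1:  [  0   7  -4  20  93 ]
R4 <- R4 - (3)*R1:  [  0  17  -8  16  63 ]
R3 <- R3 - (-7/13)*R2:  [      0       0  -59/13  141/13  705/13 ]
R4 <- R4 - (-17/13)*R2:  [       0        0  -121/13   -81/13  -405/13 ]
R4 <- R4 - (121/59)*R3:  [        0         0         0  -1680/59  -8400/59 ]
Row echelon form:
[ -1   -4       1        -5  |       -25 ]
[  0  -13      -1       -17  |       -72 ]
[  0    0  -59/13    141/13  |    705/13 ]
[  0    0       0  -1680/59  |  -8400/59 ]
Back-substitution:
t = (-8400/59) / (-1680/59) = 5
w = (705/13 - (141/13)*(5)) / (-59/13) = 0
v = (-72 - (-1)*(0) - (-17)*(5)) / -13 = -1
u = (-25 - (-4)*(-1) - (1)*(0) - (-5)*(5)) / -1 = 4

(4, -1, 0, 5)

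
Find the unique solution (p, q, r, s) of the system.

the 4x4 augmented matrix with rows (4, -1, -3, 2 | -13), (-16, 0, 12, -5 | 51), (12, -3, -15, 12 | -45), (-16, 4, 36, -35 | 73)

(-2, 1, 2, 1)

Forward elimination on [A|b]:
R2 <- R2 - (-4)*R1:  [  0  -4   0   3  -1 ]
R3 <- R3 - (3)*R1:  [  0   0  -6   6  -6 ]
R4 <- R4 - (-4)*R1:  [   0    0   24  -27   21 ]
R4 <- R4 - (-4)*R3:  [  0   0   0  -3  -3 ]
Row echelon form:
[ 4  -1  -3   2  |  -13 ]
[ 0  -4   0   3  |   -1 ]
[ 0   0  -6   6  |   -6 ]
[ 0   0   0  -3  |   -3 ]
Back-substitution:
s = (-3) / -3 = 1
r = (-6 - (6)*(1)) / -6 = 2
q = (-1 - (3)*(1)) / -4 = 1
p = (-13 - (-1)*(1) - (-3)*(2) - (2)*(1)) / 4 = -2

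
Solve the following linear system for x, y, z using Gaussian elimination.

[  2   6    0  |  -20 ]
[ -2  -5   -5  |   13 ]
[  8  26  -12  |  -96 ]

Forward elimination on [A|b]:
R2 <- R2 - (-1)*R1:  [  0   1  -5  -7 ]
R3 <- R3 - (4)*R1:  [   0    2  -12  -16 ]
R3 <- R3 - (2)*R2:  [  0   0  -2  -2 ]
Row echelon form:
[ 2  6   0  |  -20 ]
[ 0  1  -5  |   -7 ]
[ 0  0  -2  |   -2 ]
Back-substitution:
z = (-2) / -2 = 1
y = (-7 - (-5)*(1)) / 1 = -2
x = (-20 - (6)*(-2)) / 2 = -4

(-4, -2, 1)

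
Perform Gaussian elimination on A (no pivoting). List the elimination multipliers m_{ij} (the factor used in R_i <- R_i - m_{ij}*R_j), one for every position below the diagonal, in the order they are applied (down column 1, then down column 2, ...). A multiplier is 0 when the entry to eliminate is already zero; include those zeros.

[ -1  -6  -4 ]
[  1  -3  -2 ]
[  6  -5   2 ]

multipliers: -1, -6, 41/9

Forward elimination:
R2 <- R2 - (-1)*R1:  [  0  -9  -6 ]
R3 <- R3 - (-6)*R1:  [   0  -41  -22 ]
R3 <- R3 - (41/9)*R2:  [    0     0  16/3 ]
Multipliers (in order of application): m_{21} = -1, m_{31} = -6, m_{32} = 41/9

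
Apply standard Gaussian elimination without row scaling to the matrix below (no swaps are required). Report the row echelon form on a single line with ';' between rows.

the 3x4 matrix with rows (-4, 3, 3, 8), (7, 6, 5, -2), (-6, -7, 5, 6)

REF = [-4 3 3 8; 0 45/4 41/4 12; 0 0 494/45 94/15]

Forward elimination:
R2 <- R2 - (-7/4)*R1:  [    0  45/4  41/4    12 ]
R3 <- R3 - (3/2)*R1:  [     0  -23/2    1/2     -6 ]
R3 <- R3 - (-46/45)*R2:  [      0       0  494/45   94/15 ]
Row echelon form:
[ -4     3       3      8 ]
[  0  45/4    41/4     12 ]
[  0     0  494/45  94/15 ]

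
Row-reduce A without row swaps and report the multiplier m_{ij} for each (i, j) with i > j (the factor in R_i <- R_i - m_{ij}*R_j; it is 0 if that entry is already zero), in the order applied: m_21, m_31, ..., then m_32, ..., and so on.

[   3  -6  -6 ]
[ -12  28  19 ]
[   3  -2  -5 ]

Forward elimination:
R2 <- R2 - (-4)*R1:  [  0   4  -5 ]
R3 <- R3 - (1)*R1:  [ 0  4  1 ]
R3 <- R3 - (1)*R2:  [ 0  0  6 ]
Multipliers (in order of application): m_{21} = -4, m_{31} = 1, m_{32} = 1

multipliers: -4, 1, 1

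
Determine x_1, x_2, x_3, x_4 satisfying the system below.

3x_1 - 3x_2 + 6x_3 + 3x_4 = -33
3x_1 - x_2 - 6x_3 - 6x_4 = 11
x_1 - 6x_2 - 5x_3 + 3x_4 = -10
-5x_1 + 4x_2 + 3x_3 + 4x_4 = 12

Forward elimination on [A|b]:
R2 <- R2 - (1)*R1:  [   0    2  -12   -9   44 ]
R3 <- R3 - (1/3)*R1:  [  0  -5  -7   2   1 ]
R4 <- R4 - (-5/3)*R1:  [   0   -1   13    9  -43 ]
R3 <- R3 - (-5/2)*R2:  [     0      0    -37  -41/2    111 ]
R4 <- R4 - (-1/2)*R2:  [   0    0    7  9/2  -21 ]
R4 <- R4 - (-7/37)*R3:  [     0      0      0  23/37      0 ]
Row echelon form:
[ 3  -3    6      3  |  -33 ]
[ 0   2  -12     -9  |   44 ]
[ 0   0  -37  -41/2  |  111 ]
[ 0   0    0  23/37  |    0 ]
Back-substitution:
x_4 = (0) / (23/37) = 0
x_3 = (111 - (-41/2)*(0)) / -37 = -3
x_2 = (44 - (-12)*(-3) - (-9)*(0)) / 2 = 4
x_1 = (-33 - (-3)*(4) - (6)*(-3) - (3)*(0)) / 3 = -1

(-1, 4, -3, 0)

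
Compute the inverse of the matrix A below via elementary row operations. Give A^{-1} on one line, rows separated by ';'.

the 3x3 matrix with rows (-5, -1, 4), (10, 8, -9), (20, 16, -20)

inverse = [-4/15 11/15 -23/60; 1/3 1/3 -1/12; 0 1 -1/2]

Gauss-Jordan on [A | I]:
R1 <- (1/-5)*R1:  [    1   1/5  -4/5  |  -1/5     0     0 ]
R2 <- R2 - (10)*R1:  [  0   6  -1  |   2   1   0 ]
R3 <- R3 - (20)*R1:  [  0  12  -4  |   4   0   1 ]
R2 <- (1/6)*R2:  [    0     1  -1/6  |   1/3   1/6     0 ]
R1 <- R1 - (1/5)*R2:  [      1       0  -23/30  |   -4/15   -1/30       0 ]
R3 <- R3 - (12)*R2:  [  0   0  -2  |   0  -2   1 ]
R3 <- (1/-2)*R3:  [    0     0     1  |     0     1  -1/2 ]
R1 <- R1 - (-23/30)*R3:  [      1       0       0  |   -4/15   11/15  -23/60 ]
R2 <- R2 - (-1/6)*R3:  [     0      1      0  |    1/3    1/3  -1/12 ]
Right block of [I | A^{-1}] is the inverse:
[ -4/15  11/15  -23/60 ]
[   1/3    1/3   -1/12 ]
[     0      1    -1/2 ]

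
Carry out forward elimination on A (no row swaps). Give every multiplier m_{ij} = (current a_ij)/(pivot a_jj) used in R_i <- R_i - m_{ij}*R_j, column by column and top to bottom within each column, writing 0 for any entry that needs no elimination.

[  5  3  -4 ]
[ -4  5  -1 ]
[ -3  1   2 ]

Forward elimination:
R2 <- R2 - (-4/5)*R1:  [     0   37/5  -21/5 ]
R3 <- R3 - (-3/5)*R1:  [    0  14/5  -2/5 ]
R3 <- R3 - (14/37)*R2:  [     0      0  44/37 ]
Multipliers (in order of application): m_{21} = -4/5, m_{31} = -3/5, m_{32} = 14/37

multipliers: -4/5, -3/5, 14/37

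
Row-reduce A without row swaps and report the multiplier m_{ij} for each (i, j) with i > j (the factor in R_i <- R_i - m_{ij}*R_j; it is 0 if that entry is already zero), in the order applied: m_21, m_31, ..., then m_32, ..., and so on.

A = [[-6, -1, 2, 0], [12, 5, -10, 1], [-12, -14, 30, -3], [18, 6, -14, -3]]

Forward elimination:
R2 <- R2 - (-2)*R1:  [  0   3  -6   1 ]
R3 <- R3 - (2)*R1:  [   0  -12   26   -3 ]
R4 <- R4 - (-3)*R1:  [  0   3  -8  -3 ]
R3 <- R3 - (-4)*R2:  [ 0  0  2  1 ]
R4 <- R4 - (1)*R2:  [  0   0  -2  -4 ]
R4 <- R4 - (-1)*R3:  [  0   0   0  -3 ]
Multipliers (in order of application): m_{21} = -2, m_{31} = 2, m_{41} = -3, m_{32} = -4, m_{42} = 1, m_{43} = -1

multipliers: -2, 2, -3, -4, 1, -1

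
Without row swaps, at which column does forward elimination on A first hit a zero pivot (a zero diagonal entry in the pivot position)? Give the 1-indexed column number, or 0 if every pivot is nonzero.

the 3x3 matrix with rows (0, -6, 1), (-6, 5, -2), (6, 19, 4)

first zero-pivot column = 1

Naive forward elimination:
Pivot entry (1,1) is zero but row 2 has -6 in column 1 -> naive elimination stops; a row interchange (e.g. R1 <-> R2) would be required here.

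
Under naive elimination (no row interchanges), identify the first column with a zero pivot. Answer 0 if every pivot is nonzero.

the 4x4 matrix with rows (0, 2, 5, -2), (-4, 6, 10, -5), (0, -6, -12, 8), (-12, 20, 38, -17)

Naive forward elimination:
Pivot entry (1,1) is zero but row 2 has -4 in column 1 -> naive elimination stops; a row interchange (e.g. R1 <-> R2) would be required here.

first zero-pivot column = 1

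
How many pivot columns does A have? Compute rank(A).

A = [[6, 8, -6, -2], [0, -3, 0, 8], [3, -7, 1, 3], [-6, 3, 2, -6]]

Row reduction:
R3 <- R3 - (1/2)*R1:  [   0  -11    4    4 ]
R4 <- R4 - (-1)*R1:  [  0  11  -4  -8 ]
R3 <- R3 - (11/3)*R2:  [     0      0      4  -76/3 ]
R4 <- R4 - (-11/3)*R2:  [    0     0    -4  64/3 ]
R4 <- R4 - (-1)*R3:  [  0   0   0  -4 ]
Row echelon form:
[ 6   8  -6     -2 ]
[ 0  -3   0      8 ]
[ 0   0   4  -76/3 ]
[ 0   0   0     -4 ]
Nonzero rows / pivot columns: 4

rank(A) = 4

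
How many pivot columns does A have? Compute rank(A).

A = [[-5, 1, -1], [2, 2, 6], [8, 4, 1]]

Row reduction:
R2 <- R2 - (-2/5)*R1:  [    0  12/5  28/5 ]
R3 <- R3 - (-8/5)*R1:  [    0  28/5  -3/5 ]
R3 <- R3 - (7/3)*R2:  [     0      0  -41/3 ]
Row echelon form:
[ -5     1     -1 ]
[  0  12/5   28/5 ]
[  0     0  -41/3 ]
Nonzero rows / pivot columns: 3

rank(A) = 3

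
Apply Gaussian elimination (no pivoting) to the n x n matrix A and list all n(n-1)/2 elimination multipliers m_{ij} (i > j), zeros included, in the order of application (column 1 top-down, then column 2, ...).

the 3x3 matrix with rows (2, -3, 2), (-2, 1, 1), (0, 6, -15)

multipliers: -1, 0, -3

Forward elimination:
R2 <- R2 - (-1)*R1:  [  0  -2   3 ]
R3: entry in column 1 is already 0 -> m_{31} = 0 (no row operation needed)
R3 <- R3 - (-3)*R2:  [  0   0  -6 ]
Multipliers (in order of application): m_{21} = -1, m_{31} = 0, m_{32} = -3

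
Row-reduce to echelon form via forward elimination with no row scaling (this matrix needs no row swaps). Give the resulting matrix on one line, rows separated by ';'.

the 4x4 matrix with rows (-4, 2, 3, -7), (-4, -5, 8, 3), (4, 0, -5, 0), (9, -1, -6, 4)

Forward elimination:
R2 <- R2 - (1)*R1:  [  0  -7   5  10 ]
R3 <- R3 - (-1)*R1:  [  0   2  -2  -7 ]
R4 <- R4 - (-9/4)*R1:  [     0    7/2    3/4  -47/4 ]
R3 <- R3 - (-2/7)*R2:  [     0      0   -4/7  -29/7 ]
R4 <- R4 - (-1/2)*R2:  [     0      0   13/4  -27/4 ]
R4 <- R4 - (-91/16)*R3:  [       0        0        0  -485/16 ]
Row echelon form:
[ -4   2     3       -7 ]
[  0  -7     5       10 ]
[  0   0  -4/7    -29/7 ]
[  0   0     0  -485/16 ]

REF = [-4 2 3 -7; 0 -7 5 10; 0 0 -4/7 -29/7; 0 0 0 -485/16]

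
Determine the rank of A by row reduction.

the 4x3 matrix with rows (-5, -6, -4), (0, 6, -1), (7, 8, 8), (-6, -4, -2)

rank(A) = 3

Row reduction:
R3 <- R3 - (-7/5)*R1:  [    0  -2/5  12/5 ]
R4 <- R4 - (6/5)*R1:  [    0  16/5  14/5 ]
R3 <- R3 - (-1/15)*R2:  [   0    0  7/3 ]
R4 <- R4 - (8/15)*R2:  [    0     0  10/3 ]
R4 <- R4 - (10/7)*R3:  [ 0  0  0 ]
Row echelon form:
[ -5  -6   -4 ]
[  0   6   -1 ]
[  0   0  7/3 ]
[  0   0    0 ]
Nonzero rows / pivot columns: 3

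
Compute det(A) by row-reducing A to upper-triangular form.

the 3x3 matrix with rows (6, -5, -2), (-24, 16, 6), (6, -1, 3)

det(A) = -72

Forward elimination:
R2 <- R2 - (-4)*R1:  [  0  -4  -2 ]
R3 <- R3 - (1)*R1:  [ 0  4  5 ]
R3 <- R3 - (-1)*R2:  [ 0  0  3 ]
Upper-triangular form:
[ 6  -5  -2 ]
[ 0  -4  -2 ]
[ 0   0   3 ]
det(A) = (-1)^0 * (6) * (-4) * (3) = -72  (0 row swaps -> sign +1)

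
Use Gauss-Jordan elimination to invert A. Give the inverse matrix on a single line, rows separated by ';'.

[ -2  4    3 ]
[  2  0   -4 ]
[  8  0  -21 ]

inverse = [0 21/10 -2/5; 1/4 9/20 -1/20; 0 4/5 -1/5]

Gauss-Jordan on [A | I]:
R1 <- (1/-2)*R1:  [    1    -2  -3/2  |  -1/2     0     0 ]
R2 <- R2 - (2)*R1:  [  0   4  -1  |   1   1   0 ]
R3 <- R3 - (8)*R1:  [  0  16  -9  |   4   0   1 ]
R2 <- (1/4)*R2:  [    0     1  -1/4  |   1/4   1/4     0 ]
R1 <- R1 - (-2)*R2:  [   1    0   -2  |    0  1/2    0 ]
R3 <- R3 - (16)*R2:  [  0   0  -5  |   0  -4   1 ]
R3 <- (1/-5)*R3:  [    0     0     1  |     0   4/5  -1/5 ]
R1 <- R1 - (-2)*R3:  [     1      0      0  |      0  21/10   -2/5 ]
R2 <- R2 - (-1/4)*R3:  [     0      1      0  |    1/4   9/20  -1/20 ]
Right block of [I | A^{-1}] is the inverse:
[   0  21/10   -2/5 ]
[ 1/4   9/20  -1/20 ]
[   0    4/5   -1/5 ]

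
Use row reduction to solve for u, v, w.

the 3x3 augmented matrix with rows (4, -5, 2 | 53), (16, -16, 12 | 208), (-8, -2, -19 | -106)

(5, -5, 4)

Forward elimination on [A|b]:
R2 <- R2 - (4)*R1:  [  0   4   4  -4 ]
R3 <- R3 - (-2)*R1:  [   0  -12  -15    0 ]
R3 <- R3 - (-3)*R2:  [   0    0   -3  -12 ]
Row echelon form:
[ 4  -5   2  |   53 ]
[ 0   4   4  |   -4 ]
[ 0   0  -3  |  -12 ]
Back-substitution:
w = (-12) / -3 = 4
v = (-4 - (4)*(4)) / 4 = -5
u = (53 - (-5)*(-5) - (2)*(4)) / 4 = 5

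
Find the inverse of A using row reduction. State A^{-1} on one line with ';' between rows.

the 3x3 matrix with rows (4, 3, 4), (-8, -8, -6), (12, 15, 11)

inverse = [-1/20 -27/40 -7/20; -2/5 1/10 1/5; 3/5 3/5 1/5]

Gauss-Jordan on [A | I]:
R1 <- (1/4)*R1:  [   1  3/4    1  |  1/4    0    0 ]
R2 <- R2 - (-8)*R1:  [  0  -2   2  |   2   1   0 ]
R3 <- R3 - (12)*R1:  [  0   6  -1  |  -3   0   1 ]
R2 <- (1/-2)*R2:  [    0     1    -1  |    -1  -1/2     0 ]
R1 <- R1 - (3/4)*R2:  [   1    0  7/4  |    1  3/8    0 ]
R3 <- R3 - (6)*R2:  [ 0  0  5  |  3  3  1 ]
R3 <- (1/5)*R3:  [   0    0    1  |  3/5  3/5  1/5 ]
R1 <- R1 - (7/4)*R3:  [      1       0       0  |   -1/20  -27/40   -7/20 ]
R2 <- R2 - (-1)*R3:  [    0     1     0  |  -2/5  1/10   1/5 ]
Right block of [I | A^{-1}] is the inverse:
[ -1/20  -27/40  -7/20 ]
[  -2/5    1/10    1/5 ]
[   3/5     3/5    1/5 ]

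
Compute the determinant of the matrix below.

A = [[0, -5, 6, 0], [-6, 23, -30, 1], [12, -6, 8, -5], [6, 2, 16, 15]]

det(A) = 480

Forward elimination:
R1 <-> R2   (pivot in column 1 was zero)
[ -6  23  -30   1 ]
[  0  -5    6   0 ]
[ 12  -6    8  -5 ]
[  6   2   16  15 ]
R3 <- R3 - (-2)*R1:  [   0   40  -52   -3 ]
R4 <- R4 - (-1)*R1:  [   0   25  -14   16 ]
R3 <- R3 - (-8)*R2:  [  0   0  -4  -3 ]
R4 <- R4 - (-5)*R2:  [  0   0  16  16 ]
R4 <- R4 - (-4)*R3:  [ 0  0  0  4 ]
Upper-triangular form:
[ -6  23  -30   1 ]
[  0  -5    6   0 ]
[  0   0   -4  -3 ]
[  0   0    0   4 ]
det(A) = (-1)^1 * (-6) * (-5) * (-4) * (4) = 480  (1 row swap -> sign -1)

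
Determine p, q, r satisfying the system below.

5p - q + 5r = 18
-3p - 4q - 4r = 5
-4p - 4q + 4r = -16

Forward elimination on [A|b]:
R2 <- R2 - (-3/5)*R1:  [     0  -23/5     -1   79/5 ]
R3 <- R3 - (-4/5)*R1:  [     0  -24/5      8   -8/5 ]
R3 <- R3 - (24/23)*R2:  [       0        0   208/23  -416/23 ]
Row echelon form:
[ 5     -1       5  |       18 ]
[ 0  -23/5      -1  |     79/5 ]
[ 0      0  208/23  |  -416/23 ]
Back-substitution:
r = (-416/23) / (208/23) = -2
q = (79/5 - (-1)*(-2)) / (-23/5) = -3
p = (18 - (-1)*(-3) - (5)*(-2)) / 5 = 5

(5, -3, -2)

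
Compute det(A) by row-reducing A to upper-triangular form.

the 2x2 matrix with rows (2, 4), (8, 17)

Forward elimination:
R2 <- R2 - (4)*R1:  [ 0  1 ]
Upper-triangular form:
[ 2  4 ]
[ 0  1 ]
det(A) = (-1)^0 * (2) * (1) = 2  (0 row swaps -> sign +1)

det(A) = 2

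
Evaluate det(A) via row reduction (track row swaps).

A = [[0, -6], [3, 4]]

det(A) = 18

Forward elimination:
R1 <-> R2   (pivot in column 1 was zero)
[ 3   4 ]
[ 0  -6 ]
Upper-triangular form:
[ 3   4 ]
[ 0  -6 ]
det(A) = (-1)^1 * (3) * (-6) = 18  (1 row swap -> sign -1)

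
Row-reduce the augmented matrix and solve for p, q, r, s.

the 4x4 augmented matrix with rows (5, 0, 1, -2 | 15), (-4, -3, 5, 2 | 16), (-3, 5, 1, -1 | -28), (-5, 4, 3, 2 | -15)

Forward elimination on [A|b]:
R2 <- R2 - (-4/5)*R1:  [    0    -3  29/5   2/5    28 ]
R3 <- R3 - (-3/5)*R1:  [     0      5    8/5  -11/5    -19 ]
R4 <- R4 - (-1)*R1:  [ 0  4  4  0  0 ]
R3 <- R3 - (-5/3)*R2:  [      0       0  169/15  -23/15    83/3 ]
R4 <- R4 - (-4/3)*R2:  [      0       0  176/15    8/15   112/3 ]
R4 <- R4 - (176/169)*R3:  [        0         0         0   360/169  1440/169 ]
Row echelon form:
[ 5   0       1       -2  |        15 ]
[ 0  -3    29/5      2/5  |        28 ]
[ 0   0  169/15   -23/15  |      83/3 ]
[ 0   0       0  360/169  |  1440/169 ]
Back-substitution:
s = (1440/169) / (360/169) = 4
r = (83/3 - (-23/15)*(4)) / (169/15) = 3
q = (28 - (29/5)*(3) - (2/5)*(4)) / -3 = -3
p = (15 - (1)*(3) - (-2)*(4)) / 5 = 4

(4, -3, 3, 4)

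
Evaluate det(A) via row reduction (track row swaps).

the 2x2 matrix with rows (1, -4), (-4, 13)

Forward elimination:
R2 <- R2 - (-4)*R1:  [  0  -3 ]
Upper-triangular form:
[ 1  -4 ]
[ 0  -3 ]
det(A) = (-1)^0 * (1) * (-3) = -3  (0 row swaps -> sign +1)

det(A) = -3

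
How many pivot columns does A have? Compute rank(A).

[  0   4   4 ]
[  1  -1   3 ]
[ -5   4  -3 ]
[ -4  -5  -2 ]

Row reduction:
R1 <-> R2   (pivot in column 1 was zero)
[  1  -1   3 ]
[  0   4   4 ]
[ -5   4  -3 ]
[ -4  -5  -2 ]
R3 <- R3 - (-5)*R1:  [  0  -1  12 ]
R4 <- R4 - (-4)*R1:  [  0  -9  10 ]
R3 <- R3 - (-1/4)*R2:  [  0   0  13 ]
R4 <- R4 - (-9/4)*R2:  [  0   0  19 ]
R4 <- R4 - (19/13)*R3:  [ 0  0  0 ]
Row echelon form:
[ 1  -1   3 ]
[ 0   4   4 ]
[ 0   0  13 ]
[ 0   0   0 ]
Nonzero rows / pivot columns: 3

rank(A) = 3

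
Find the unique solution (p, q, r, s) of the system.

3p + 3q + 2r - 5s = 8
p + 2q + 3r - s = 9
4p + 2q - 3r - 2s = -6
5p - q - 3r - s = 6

Forward elimination on [A|b]:
R2 <- R2 - (1/3)*R1:  [    0     1   7/3   2/3  19/3 ]
R3 <- R3 - (4/3)*R1:  [     0     -2  -17/3   14/3  -50/3 ]
R4 <- R4 - (5/3)*R1:  [     0     -6  -19/3   22/3  -22/3 ]
R3 <- R3 - (-2)*R2:  [  0   0  -1   6  -4 ]
R4 <- R4 - (-6)*R2:  [    0     0  23/3  34/3  92/3 ]
R4 <- R4 - (-23/3)*R3:  [     0      0      0  172/3      0 ]
Row echelon form:
[ 3  3    2     -5  |     8 ]
[ 0  1  7/3    2/3  |  19/3 ]
[ 0  0   -1      6  |    -4 ]
[ 0  0    0  172/3  |     0 ]
Back-substitution:
s = (0) / (172/3) = 0
r = (-4 - (6)*(0)) / -1 = 4
q = (19/3 - (7/3)*(4) - (2/3)*(0)) / 1 = -3
p = (8 - (3)*(-3) - (2)*(4) - (-5)*(0)) / 3 = 3

(3, -3, 4, 0)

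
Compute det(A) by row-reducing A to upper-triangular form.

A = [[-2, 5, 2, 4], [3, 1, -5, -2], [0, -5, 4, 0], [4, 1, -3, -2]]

det(A) = 104

Forward elimination:
R2 <- R2 - (-3/2)*R1:  [    0  17/2    -2     4 ]
R4 <- R4 - (-2)*R1:  [  0  11   1   6 ]
R3 <- R3 - (-10/17)*R2:  [     0      0  48/17  40/17 ]
R4 <- R4 - (22/17)*R2:  [     0      0  61/17  14/17 ]
R4 <- R4 - (61/48)*R3:  [     0      0      0  -13/6 ]
Upper-triangular form:
[ -2     5      2      4 ]
[  0  17/2     -2      4 ]
[  0     0  48/17  40/17 ]
[  0     0      0  -13/6 ]
det(A) = (-1)^0 * (-2) * (17/2) * (48/17) * (-13/6) = 104  (0 row swaps -> sign +1)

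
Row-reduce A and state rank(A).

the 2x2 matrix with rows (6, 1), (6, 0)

Row reduction:
R2 <- R2 - (1)*R1:  [  0  -1 ]
Row echelon form:
[ 6   1 ]
[ 0  -1 ]
Nonzero rows / pivot columns: 2

rank(A) = 2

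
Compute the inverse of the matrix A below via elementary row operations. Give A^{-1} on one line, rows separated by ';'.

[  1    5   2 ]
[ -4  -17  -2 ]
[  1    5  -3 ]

Gauss-Jordan on [A | I]:
R2 <- R2 - (-4)*R1:  [ 0  3  6  |  4  1  0 ]
R3 <- R3 - (1)*R1:  [  0   0  -5  |  -1   0   1 ]
R2 <- (1/3)*R2:  [   0    1    2  |  4/3  1/3    0 ]
R1 <- R1 - (5)*R2:  [     1      0     -8  |  -17/3   -5/3      0 ]
R3 <- (1/-5)*R3:  [    0     0     1  |   1/5     0  -1/5 ]
R1 <- R1 - (-8)*R3:  [      1       0       0  |  -61/15    -5/3    -8/5 ]
R2 <- R2 - (2)*R3:  [     0      1      0  |  14/15    1/3    2/5 ]
Right block of [I | A^{-1}] is the inverse:
[ -61/15  -5/3  -8/5 ]
[  14/15   1/3   2/5 ]
[    1/5     0  -1/5 ]

inverse = [-61/15 -5/3 -8/5; 14/15 1/3 2/5; 1/5 0 -1/5]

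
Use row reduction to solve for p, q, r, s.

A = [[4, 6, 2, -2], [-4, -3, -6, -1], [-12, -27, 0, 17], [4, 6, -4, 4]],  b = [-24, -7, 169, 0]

(2, -4, 1, 5)

Forward elimination on [A|b]:
R2 <- R2 - (-1)*R1:  [   0    3   -4   -3  -31 ]
R3 <- R3 - (-3)*R1:  [  0  -9   6  11  97 ]
R4 <- R4 - (1)*R1:  [  0   0  -6   6  24 ]
R3 <- R3 - (-3)*R2:  [  0   0  -6   2   4 ]
R4 <- R4 - (1)*R3:  [  0   0   0   4  20 ]
Row echelon form:
[ 4  6   2  -2  |  -24 ]
[ 0  3  -4  -3  |  -31 ]
[ 0  0  -6   2  |    4 ]
[ 0  0   0   4  |   20 ]
Back-substitution:
s = (20) / 4 = 5
r = (4 - (2)*(5)) / -6 = 1
q = (-31 - (-4)*(1) - (-3)*(5)) / 3 = -4
p = (-24 - (6)*(-4) - (2)*(1) - (-2)*(5)) / 4 = 2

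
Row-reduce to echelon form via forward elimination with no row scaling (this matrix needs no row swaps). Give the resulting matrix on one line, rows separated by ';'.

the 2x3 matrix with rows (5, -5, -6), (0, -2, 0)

Forward elimination:
Row echelon form:
[ 5  -5  -6 ]
[ 0  -2   0 ]

REF = [5 -5 -6; 0 -2 0]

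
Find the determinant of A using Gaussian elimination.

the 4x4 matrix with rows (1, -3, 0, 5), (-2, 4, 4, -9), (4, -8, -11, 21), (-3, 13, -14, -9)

det(A) = 12

Forward elimination:
R2 <- R2 - (-2)*R1:  [  0  -2   4   1 ]
R3 <- R3 - (4)*R1:  [   0    4  -11    1 ]
R4 <- R4 - (-3)*R1:  [   0    4  -14    6 ]
R3 <- R3 - (-2)*R2:  [  0   0  -3   3 ]
R4 <- R4 - (-2)*R2:  [  0   0  -6   8 ]
R4 <- R4 - (2)*R3:  [ 0  0  0  2 ]
Upper-triangular form:
[ 1  -3   0  5 ]
[ 0  -2   4  1 ]
[ 0   0  -3  3 ]
[ 0   0   0  2 ]
det(A) = (-1)^0 * (1) * (-2) * (-3) * (2) = 12  (0 row swaps -> sign +1)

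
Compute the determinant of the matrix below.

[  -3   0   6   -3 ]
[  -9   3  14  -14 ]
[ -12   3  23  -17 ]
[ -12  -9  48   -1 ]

Forward elimination:
R2 <- R2 - (3)*R1:  [  0   3  -4  -5 ]
R3 <- R3 - (4)*R1:  [  0   3  -1  -5 ]
R4 <- R4 - (4)*R1:  [  0  -9  24  11 ]
R3 <- R3 - (1)*R2:  [ 0  0  3  0 ]
R4 <- R4 - (-3)*R2:  [  0   0  12  -4 ]
R4 <- R4 - (4)*R3:  [  0   0   0  -4 ]
Upper-triangular form:
[ -3  0   6  -3 ]
[  0  3  -4  -5 ]
[  0  0   3   0 ]
[  0  0   0  -4 ]
det(A) = (-1)^0 * (-3) * (3) * (3) * (-4) = 108  (0 row swaps -> sign +1)

det(A) = 108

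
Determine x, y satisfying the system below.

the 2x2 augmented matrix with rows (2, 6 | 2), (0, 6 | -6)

Forward elimination on [A|b]:
Row echelon form:
[ 2  6  |   2 ]
[ 0  6  |  -6 ]
Back-substitution:
y = (-6) / 6 = -1
x = (2 - (6)*(-1)) / 2 = 4

(4, -1)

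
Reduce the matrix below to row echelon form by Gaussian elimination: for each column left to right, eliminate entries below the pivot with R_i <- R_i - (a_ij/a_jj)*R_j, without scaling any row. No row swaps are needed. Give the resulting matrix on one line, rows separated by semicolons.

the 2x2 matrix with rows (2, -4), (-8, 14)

Forward elimination:
R2 <- R2 - (-4)*R1:  [  0  -2 ]
Row echelon form:
[ 2  -4 ]
[ 0  -2 ]

REF = [2 -4; 0 -2]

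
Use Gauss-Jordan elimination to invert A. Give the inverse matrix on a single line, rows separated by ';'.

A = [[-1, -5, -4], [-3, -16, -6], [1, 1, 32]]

inverse = [-253/2 39 -17/2; 45/2 -7 3/2; 13/4 -1 1/4]

Gauss-Jordan on [A | I]:
R1 <- (1/-1)*R1:  [  1   5   4  |  -1   0   0 ]
R2 <- R2 - (-3)*R1:  [  0  -1   6  |  -3   1   0 ]
R3 <- R3 - (1)*R1:  [  0  -4  28  |   1   0   1 ]
R2 <- (1/-1)*R2:  [  0   1  -6  |   3  -1   0 ]
R1 <- R1 - (5)*R2:  [   1    0   34  |  -16    5    0 ]
R3 <- R3 - (-4)*R2:  [  0   0   4  |  13  -4   1 ]
R3 <- (1/4)*R3:  [    0     0     1  |  13/4    -1   1/4 ]
R1 <- R1 - (34)*R3:  [      1       0       0  |  -253/2      39   -17/2 ]
R2 <- R2 - (-6)*R3:  [    0     1     0  |  45/2    -7   3/2 ]
Right block of [I | A^{-1}] is the inverse:
[ -253/2  39  -17/2 ]
[   45/2  -7    3/2 ]
[   13/4  -1    1/4 ]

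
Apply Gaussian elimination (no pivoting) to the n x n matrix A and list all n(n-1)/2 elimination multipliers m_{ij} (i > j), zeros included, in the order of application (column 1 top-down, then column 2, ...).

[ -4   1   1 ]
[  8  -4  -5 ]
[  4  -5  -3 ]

Forward elimination:
R2 <- R2 - (-2)*R1:  [  0  -2  -3 ]
R3 <- R3 - (-1)*R1:  [  0  -4  -2 ]
R3 <- R3 - (2)*R2:  [ 0  0  4 ]
Multipliers (in order of application): m_{21} = -2, m_{31} = -1, m_{32} = 2

multipliers: -2, -1, 2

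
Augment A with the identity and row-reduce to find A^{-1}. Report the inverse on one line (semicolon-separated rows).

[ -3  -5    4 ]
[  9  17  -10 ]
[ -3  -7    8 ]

inverse = [-11/6 -1/3 1/2; 7/6 1/3 -1/6; 1/3 1/6 1/6]

Gauss-Jordan on [A | I]:
R1 <- (1/-3)*R1:  [    1   5/3  -4/3  |  -1/3     0     0 ]
R2 <- R2 - (9)*R1:  [ 0  2  2  |  3  1  0 ]
R3 <- R3 - (-3)*R1:  [  0  -2   4  |  -1   0   1 ]
R2 <- (1/2)*R2:  [   0    1    1  |  3/2  1/2    0 ]
R1 <- R1 - (5/3)*R2:  [     1      0     -3  |  -17/6   -5/6      0 ]
R3 <- R3 - (-2)*R2:  [ 0  0  6  |  2  1  1 ]
R3 <- (1/6)*R3:  [   0    0    1  |  1/3  1/6  1/6 ]
R1 <- R1 - (-3)*R3:  [     1      0      0  |  -11/6   -1/3    1/2 ]
R2 <- R2 - (1)*R3:  [    0     1     0  |   7/6   1/3  -1/6 ]
Right block of [I | A^{-1}] is the inverse:
[ -11/6  -1/3   1/2 ]
[   7/6   1/3  -1/6 ]
[   1/3   1/6   1/6 ]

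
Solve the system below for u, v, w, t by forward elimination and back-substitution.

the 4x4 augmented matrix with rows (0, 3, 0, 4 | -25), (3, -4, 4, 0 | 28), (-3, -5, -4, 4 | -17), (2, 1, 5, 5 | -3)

(0, -3, 4, -4)

Forward elimination on [A|b]:
R1 <-> R2   (pivot in column 1 was zero)
[  3  -4   4  0   28 ]
[  0   3   0  4  -25 ]
[ -3  -5  -4  4  -17 ]
[  2   1   5  5   -3 ]
R3 <- R3 - (-1)*R1:  [  0  -9   0   4  11 ]
R4 <- R4 - (2/3)*R1:  [     0   11/3    7/3      5  -65/3 ]
R3 <- R3 - (-3)*R2:  [   0    0    0   16  -64 ]
R4 <- R4 - (11/9)*R2:  [    0     0   7/3   1/9  80/9 ]
R3 <-> R4   (pivot in column 3 was zero)
[ 3  -4    4    0    28 ]
[ 0   3    0    4   -25 ]
[ 0   0  7/3  1/9  80/9 ]
[ 0   0    0   16   -64 ]
Row echelon form:
[ 3  -4    4    0  |    28 ]
[ 0   3    0    4  |   -25 ]
[ 0   0  7/3  1/9  |  80/9 ]
[ 0   0    0   16  |   -64 ]
Back-substitution:
t = (-64) / 16 = -4
w = (80/9 - (1/9)*(-4)) / (7/3) = 4
v = (-25 - (4)*(-4)) / 3 = -3
u = (28 - (-4)*(-3) - (4)*(4)) / 3 = 0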